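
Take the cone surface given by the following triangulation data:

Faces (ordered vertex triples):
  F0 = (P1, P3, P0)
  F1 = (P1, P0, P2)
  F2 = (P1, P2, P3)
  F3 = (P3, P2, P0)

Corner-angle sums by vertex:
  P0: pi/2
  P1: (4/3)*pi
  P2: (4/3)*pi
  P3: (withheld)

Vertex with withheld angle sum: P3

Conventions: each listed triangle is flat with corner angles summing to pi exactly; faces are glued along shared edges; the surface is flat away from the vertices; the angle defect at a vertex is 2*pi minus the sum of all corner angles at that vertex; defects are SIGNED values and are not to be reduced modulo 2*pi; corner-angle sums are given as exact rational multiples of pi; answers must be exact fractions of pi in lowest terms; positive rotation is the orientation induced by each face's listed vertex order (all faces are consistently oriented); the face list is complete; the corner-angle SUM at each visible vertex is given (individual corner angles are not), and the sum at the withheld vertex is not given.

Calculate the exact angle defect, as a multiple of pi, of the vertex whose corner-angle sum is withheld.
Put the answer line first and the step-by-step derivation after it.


Answer: defect(P3) = (7/6)*pi

V = 4, E = 6, F = 4; chi = V - E + F = 2
Gauss-Bonnet: total defect = 2*pi*chi = 4*pi; visible defects sum to (17/6)*pi


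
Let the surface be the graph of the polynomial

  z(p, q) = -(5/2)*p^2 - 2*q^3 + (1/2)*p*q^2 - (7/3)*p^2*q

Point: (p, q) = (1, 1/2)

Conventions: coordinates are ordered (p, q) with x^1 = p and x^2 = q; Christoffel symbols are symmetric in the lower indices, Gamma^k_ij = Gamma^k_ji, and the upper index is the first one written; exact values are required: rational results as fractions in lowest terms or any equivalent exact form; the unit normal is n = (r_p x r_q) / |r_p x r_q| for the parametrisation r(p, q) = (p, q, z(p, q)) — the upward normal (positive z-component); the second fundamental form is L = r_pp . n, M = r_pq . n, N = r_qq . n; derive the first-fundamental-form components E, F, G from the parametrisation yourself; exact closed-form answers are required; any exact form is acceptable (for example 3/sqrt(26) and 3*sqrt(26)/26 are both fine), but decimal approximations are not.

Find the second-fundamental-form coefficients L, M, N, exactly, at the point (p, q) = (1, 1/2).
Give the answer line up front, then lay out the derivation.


Answer: L = -16*sqrt(305)/305, M = -20*sqrt(305)/671, N = -24*sqrt(305)/671

z_p = -173/24, z_q = -10/3, z_pp = -22/3, z_pq = -25/6, z_qq = -5
E = 30505/576, F = 865/36, G = 109/9; answer radicand W^2 = 36905/576
unnormalised second-form numerators: l = -22/3, m = -25/6, n = -5; L = l/sqrt(36905/576), and similarly M = m/sqrt(W^2), N = n/sqrt(W^2)


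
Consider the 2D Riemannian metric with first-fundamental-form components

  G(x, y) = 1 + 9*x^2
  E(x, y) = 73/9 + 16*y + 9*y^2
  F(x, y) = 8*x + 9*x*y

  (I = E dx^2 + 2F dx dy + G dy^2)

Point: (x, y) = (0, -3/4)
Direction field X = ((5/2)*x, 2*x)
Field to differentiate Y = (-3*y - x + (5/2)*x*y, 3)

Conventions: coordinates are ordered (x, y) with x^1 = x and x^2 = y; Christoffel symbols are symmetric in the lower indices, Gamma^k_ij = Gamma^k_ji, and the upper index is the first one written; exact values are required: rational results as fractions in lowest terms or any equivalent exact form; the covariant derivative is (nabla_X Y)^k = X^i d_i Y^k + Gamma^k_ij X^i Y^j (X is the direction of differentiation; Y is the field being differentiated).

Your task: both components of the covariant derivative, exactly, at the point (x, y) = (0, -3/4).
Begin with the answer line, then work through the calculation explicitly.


Answer: (nabla_X Y)^x = 0, (nabla_X Y)^y = 0

E = 169/144, F = 0, G = 1 at the point
E_x = 0, E_y = 5/2, F_x = 5/4, F_y = 0, G_x = 0, G_y = 0
EG - F^2 = 169/144;  g^inv = (144/169) * [[1, 0], [0, 169/144]]
first-kind symbols [ij,l] = (1/2)(d_i g_jl + d_j g_il - d_l g_ij): [xx,x] = E_x/2 = 0, [xx,y] = F_x - E_y/2 = 0, [xy,x] = E_y/2 = 5/4, [xy,y] = G_x/2 = 0, [yy,x] = F_y - G_x/2 = 0, [yy,y] = G_y/2 = 0
Gamma^x_ij = (G*[ij,x] - F*[ij,y])/(EG - F^2), Gamma^y_ij = (E*[ij,y] - F*[ij,x])/(EG - F^2)
Gamma_xxx = 0, Gamma_xxy = 180/169, Gamma_xyy = 0, Gamma_yxx = 0, Gamma_yxy = 0, Gamma_yyy = 0
X = (0, 0), Y = (9/4, 3) at the point


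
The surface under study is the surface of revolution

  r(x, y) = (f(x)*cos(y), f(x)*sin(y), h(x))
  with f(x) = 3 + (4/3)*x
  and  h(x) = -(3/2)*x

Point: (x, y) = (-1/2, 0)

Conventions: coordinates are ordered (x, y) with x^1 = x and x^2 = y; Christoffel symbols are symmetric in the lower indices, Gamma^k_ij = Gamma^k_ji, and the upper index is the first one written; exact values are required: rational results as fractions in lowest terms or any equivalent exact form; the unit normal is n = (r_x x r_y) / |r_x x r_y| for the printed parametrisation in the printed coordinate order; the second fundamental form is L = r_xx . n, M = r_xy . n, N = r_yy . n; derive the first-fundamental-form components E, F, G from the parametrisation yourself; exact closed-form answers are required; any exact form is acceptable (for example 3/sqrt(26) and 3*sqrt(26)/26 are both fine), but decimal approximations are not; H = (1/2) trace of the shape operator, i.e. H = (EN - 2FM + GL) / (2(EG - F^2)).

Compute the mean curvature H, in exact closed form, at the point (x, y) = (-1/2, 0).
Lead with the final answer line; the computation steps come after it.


Answer: H = -27*sqrt(145)/2030

f = 7/3, f' = 4/3, f'' = 0, h' = -3/2, h'' = 0
E = 145/36, F = 0, G = 49/9; answer radicand W^2 = 145/36
unnormalised second-form numerators: l = 0, m = 0, n = -7/2; L = l/sqrt(145/36), and similarly M = m/sqrt(W^2), N = n/sqrt(W^2)
H = (E*n - 2*F*m + G*l) / (2*(EG - F^2)*sqrt(W^2)); E*n - 2*F*m + G*l = -1015/72, EG - F^2 = 7105/324, so H = (-9/28)/sqrt(145/36)


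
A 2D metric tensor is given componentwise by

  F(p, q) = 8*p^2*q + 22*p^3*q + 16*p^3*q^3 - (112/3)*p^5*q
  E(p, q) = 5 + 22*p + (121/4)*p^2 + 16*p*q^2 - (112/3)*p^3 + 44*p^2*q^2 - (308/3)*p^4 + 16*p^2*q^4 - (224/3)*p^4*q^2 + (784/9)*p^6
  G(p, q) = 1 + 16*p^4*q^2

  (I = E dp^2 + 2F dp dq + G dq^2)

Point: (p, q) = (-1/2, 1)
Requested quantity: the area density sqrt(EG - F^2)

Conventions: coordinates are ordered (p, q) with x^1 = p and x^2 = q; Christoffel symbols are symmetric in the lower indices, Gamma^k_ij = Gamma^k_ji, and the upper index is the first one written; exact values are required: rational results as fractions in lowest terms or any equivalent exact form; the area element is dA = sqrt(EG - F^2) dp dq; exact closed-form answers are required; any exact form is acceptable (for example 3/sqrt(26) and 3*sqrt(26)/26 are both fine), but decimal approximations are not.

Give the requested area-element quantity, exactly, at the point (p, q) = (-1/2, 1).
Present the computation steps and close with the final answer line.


E = 505/144, F = -19/12, G = 2; EG - F^2 = 649/144

Answer: sqrt(EG - F^2) = sqrt(649)/12


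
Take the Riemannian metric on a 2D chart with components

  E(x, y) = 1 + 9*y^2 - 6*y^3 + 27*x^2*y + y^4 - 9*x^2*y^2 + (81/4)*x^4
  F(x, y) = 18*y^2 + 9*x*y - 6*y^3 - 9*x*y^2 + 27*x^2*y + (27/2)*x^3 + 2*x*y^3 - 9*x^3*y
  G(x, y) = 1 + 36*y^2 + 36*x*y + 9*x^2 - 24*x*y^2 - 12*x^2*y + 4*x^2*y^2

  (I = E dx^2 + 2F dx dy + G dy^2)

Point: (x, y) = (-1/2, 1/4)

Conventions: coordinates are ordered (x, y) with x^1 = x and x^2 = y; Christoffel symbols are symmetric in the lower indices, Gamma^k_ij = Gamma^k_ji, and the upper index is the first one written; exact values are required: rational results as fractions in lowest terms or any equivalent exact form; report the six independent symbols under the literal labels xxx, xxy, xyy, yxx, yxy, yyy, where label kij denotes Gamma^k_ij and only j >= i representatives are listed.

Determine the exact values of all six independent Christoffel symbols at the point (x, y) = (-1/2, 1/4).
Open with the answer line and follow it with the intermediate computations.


Answer: Gamma_xxx = -696/371, Gamma_xxy = 1160/1113, Gamma_xyy = 464/159, Gamma_yxx = -96/371, Gamma_yxy = 160/1113, Gamma_yyy = 64/159

E = 1097/256, F = 29/64, G = 17/16 at the point
E_x = -261/16, E_y = 145/16, F_x = 109/32, F_y = 213/16, G_x = 5/4, G_y = 7/2
EG - F^2 = 1113/256;  g^inv = (256/1113) * [[17/16, -29/64], [-29/64, 1097/256]]
first-kind symbols [ij,l] = (1/2)(d_i g_jl + d_j g_il - d_l g_ij): [xx,x] = E_x/2 = -261/32, [xx,y] = F_x - E_y/2 = -9/8, [xy,x] = E_y/2 = 145/32, [xy,y] = G_x/2 = 5/8, [yy,x] = F_y - G_x/2 = 203/16, [yy,y] = G_y/2 = 7/4
Gamma^x_ij = (G*[ij,x] - F*[ij,y])/(EG - F^2), Gamma^y_ij = (E*[ij,y] - F*[ij,x])/(EG - F^2)


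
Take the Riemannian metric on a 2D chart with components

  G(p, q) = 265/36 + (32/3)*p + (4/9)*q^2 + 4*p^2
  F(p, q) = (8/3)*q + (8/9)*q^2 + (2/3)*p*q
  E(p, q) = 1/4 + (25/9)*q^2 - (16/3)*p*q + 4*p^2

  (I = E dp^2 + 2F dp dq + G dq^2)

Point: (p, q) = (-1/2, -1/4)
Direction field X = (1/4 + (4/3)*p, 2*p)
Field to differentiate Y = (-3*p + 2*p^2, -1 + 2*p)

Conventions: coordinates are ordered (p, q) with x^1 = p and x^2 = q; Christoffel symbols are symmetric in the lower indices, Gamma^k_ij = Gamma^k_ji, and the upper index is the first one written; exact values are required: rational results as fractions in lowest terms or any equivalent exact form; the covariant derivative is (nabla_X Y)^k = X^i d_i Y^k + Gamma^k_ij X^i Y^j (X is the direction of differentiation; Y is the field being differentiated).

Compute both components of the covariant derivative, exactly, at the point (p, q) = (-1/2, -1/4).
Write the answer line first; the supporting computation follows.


Answer: (nabla_X Y)^p = -164443/63276, (nabla_X Y)^q = -58379/21092

E = 109/144, F = -19/36, G = 55/18 at the point
E_p = -8/3, E_q = 23/18, F_p = -1/6, F_q = 17/9, G_p = 20/3, G_q = -2/9
EG - F^2 = 5273/2592;  g^inv = (2592/5273) * [[55/18, 19/36], [19/36, 109/144]]
first-kind symbols [ij,l] = (1/2)(d_i g_jl + d_j g_il - d_l g_ij): [pp,p] = E_p/2 = -4/3, [pp,q] = F_p - E_q/2 = -29/36, [pq,p] = E_q/2 = 23/36, [pq,q] = G_p/2 = 10/3, [qq,p] = F_q - G_p/2 = -13/9, [qq,q] = G_q/2 = -1/9
Gamma^p_ij = (G*[ij,p] - F*[ij,q])/(EG - F^2), Gamma^q_ij = (E*[ij,q] - F*[ij,p])/(EG - F^2)
Gamma_ppp = -11662/5273, Gamma_ppq = 9620/5273, Gamma_pqq = -11592/5273, Gamma_qpp = -6809/10546, Gamma_qpq = 7414/5273, Gamma_qqq = -2194/5273
X = (-5/12, -1), Y = (2, -2) at the point


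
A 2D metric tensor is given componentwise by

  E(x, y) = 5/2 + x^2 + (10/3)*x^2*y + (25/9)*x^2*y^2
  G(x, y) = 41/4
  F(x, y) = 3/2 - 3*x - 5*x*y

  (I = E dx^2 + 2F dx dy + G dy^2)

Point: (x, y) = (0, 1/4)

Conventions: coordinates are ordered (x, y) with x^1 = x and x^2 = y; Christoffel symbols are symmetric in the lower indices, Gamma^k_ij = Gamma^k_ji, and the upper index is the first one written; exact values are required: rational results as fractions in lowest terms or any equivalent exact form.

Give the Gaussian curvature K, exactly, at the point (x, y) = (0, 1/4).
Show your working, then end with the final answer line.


E = 5/2, F = 3/2, G = 41/4, EG - F^2 = 187/8 at the point
E_x = 0, E_y = 0, F_x = -17/4, F_y = 0, G_x = 0, G_y = 0
E_yy = 0, F_xy = -5, G_xx = 0
Evaluate Brioschi's two determinant matrices M1, M2 and divide by (EG - F^2)^2.
M1 = [[-E_yy/2 + F_xy - G_xx/2, E_x/2, F_x - E_y/2], [F_y - G_x/2, E, F], [G_y/2, F, G]] = [[-5, 0, -17/4], [0, 5/2, 3/2], [0, 3/2, 41/4]]; det M1 = -935/8
M2 = [[0, E_y/2, G_x/2], [E_y/2, E, F], [G_x/2, F, G]] = [[0, 0, 0], [0, 5/2, 3/2], [0, 3/2, 41/4]]; det M2 = 0
det M1 - det M2 = -935/8; K = -935/8 / (187/8)^2 = -40/187

Answer: K = -40/187


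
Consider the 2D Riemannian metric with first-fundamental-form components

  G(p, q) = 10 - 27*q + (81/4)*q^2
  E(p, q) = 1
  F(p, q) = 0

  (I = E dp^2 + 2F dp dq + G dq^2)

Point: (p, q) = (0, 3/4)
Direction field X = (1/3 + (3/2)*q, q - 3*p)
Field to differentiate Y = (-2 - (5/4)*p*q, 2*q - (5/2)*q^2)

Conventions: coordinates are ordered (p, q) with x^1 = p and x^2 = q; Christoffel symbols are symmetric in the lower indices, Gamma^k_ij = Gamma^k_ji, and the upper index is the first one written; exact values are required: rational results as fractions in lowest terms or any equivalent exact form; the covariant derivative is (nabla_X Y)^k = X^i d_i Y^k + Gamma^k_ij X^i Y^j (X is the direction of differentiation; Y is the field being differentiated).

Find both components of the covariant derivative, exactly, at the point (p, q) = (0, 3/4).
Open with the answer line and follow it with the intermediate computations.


Answer: (nabla_X Y)^p = -175/128, (nabla_X Y)^q = -2823/2336

E = 1, F = 0, G = 73/64 at the point
E_p = 0, E_q = 0, F_p = 0, F_q = 0, G_p = 0, G_q = 27/8
EG - F^2 = 73/64;  g^inv = (64/73) * [[73/64, 0], [0, 1]]
first-kind symbols [ij,l] = (1/2)(d_i g_jl + d_j g_il - d_l g_ij): [pp,p] = E_p/2 = 0, [pp,q] = F_p - E_q/2 = 0, [pq,p] = E_q/2 = 0, [pq,q] = G_p/2 = 0, [qq,p] = F_q - G_p/2 = 0, [qq,q] = G_q/2 = 27/16
Gamma^p_ij = (G*[ij,p] - F*[ij,q])/(EG - F^2), Gamma^q_ij = (E*[ij,q] - F*[ij,p])/(EG - F^2)
Gamma_ppp = 0, Gamma_ppq = 0, Gamma_pqq = 0, Gamma_qpp = 0, Gamma_qpq = 0, Gamma_qqq = 108/73
X = (35/24, 3/4), Y = (-2, 3/32) at the point


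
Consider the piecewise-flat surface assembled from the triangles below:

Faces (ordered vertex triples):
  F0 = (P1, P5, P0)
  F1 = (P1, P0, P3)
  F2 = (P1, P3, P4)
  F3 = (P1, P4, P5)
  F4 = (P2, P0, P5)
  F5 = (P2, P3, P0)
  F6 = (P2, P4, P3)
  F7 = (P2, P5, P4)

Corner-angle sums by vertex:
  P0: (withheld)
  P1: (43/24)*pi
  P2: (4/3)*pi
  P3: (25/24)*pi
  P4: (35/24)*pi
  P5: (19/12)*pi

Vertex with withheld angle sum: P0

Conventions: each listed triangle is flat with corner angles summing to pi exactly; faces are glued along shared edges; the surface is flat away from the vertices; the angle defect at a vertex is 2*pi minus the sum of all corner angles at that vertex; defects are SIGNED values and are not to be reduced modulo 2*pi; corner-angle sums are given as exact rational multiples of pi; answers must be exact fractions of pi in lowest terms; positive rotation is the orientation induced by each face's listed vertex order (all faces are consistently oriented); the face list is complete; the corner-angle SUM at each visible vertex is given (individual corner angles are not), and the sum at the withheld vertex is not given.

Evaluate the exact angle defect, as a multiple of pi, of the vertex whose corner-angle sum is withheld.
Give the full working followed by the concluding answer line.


V = 6, E = 12, F = 8; chi = V - E + F = 2
Gauss-Bonnet: total defect = 2*pi*chi = 4*pi; visible defects sum to (67/24)*pi

Answer: defect(P0) = (29/24)*pi


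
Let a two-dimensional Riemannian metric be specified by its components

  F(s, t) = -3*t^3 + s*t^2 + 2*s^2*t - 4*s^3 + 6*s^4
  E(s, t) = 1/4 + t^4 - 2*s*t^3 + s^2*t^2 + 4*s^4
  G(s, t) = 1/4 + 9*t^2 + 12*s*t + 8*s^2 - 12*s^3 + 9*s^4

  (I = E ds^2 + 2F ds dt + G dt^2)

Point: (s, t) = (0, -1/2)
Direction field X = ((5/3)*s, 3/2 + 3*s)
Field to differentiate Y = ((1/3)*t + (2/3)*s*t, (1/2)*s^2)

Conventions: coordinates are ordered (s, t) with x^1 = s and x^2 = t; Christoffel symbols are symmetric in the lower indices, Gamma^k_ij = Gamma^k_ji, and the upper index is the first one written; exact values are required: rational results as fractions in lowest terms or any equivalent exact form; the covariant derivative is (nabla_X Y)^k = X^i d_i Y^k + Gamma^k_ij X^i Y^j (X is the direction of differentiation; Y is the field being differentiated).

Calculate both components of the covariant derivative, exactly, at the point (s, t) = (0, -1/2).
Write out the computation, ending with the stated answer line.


E = 5/16, F = 3/8, G = 5/2 at the point
E_s = 1/4, E_t = -1/2, F_s = 1/4, F_t = -9/4, G_s = -6, G_t = -9
EG - F^2 = 41/64;  g^inv = (64/41) * [[5/2, -3/8], [-3/8, 5/16]]
first-kind symbols [ij,l] = (1/2)(d_i g_jl + d_j g_il - d_l g_ij): [ss,s] = E_s/2 = 1/8, [ss,t] = F_s - E_t/2 = 1/2, [st,s] = E_t/2 = -1/4, [st,t] = G_s/2 = -3, [tt,s] = F_t - G_s/2 = 3/4, [tt,t] = G_t/2 = -9/2
Gamma^s_ij = (G*[ij,s] - F*[ij,t])/(EG - F^2), Gamma^t_ij = (E*[ij,t] - F*[ij,s])/(EG - F^2)
Gamma_sss = 8/41, Gamma_sst = 32/41, Gamma_stt = 228/41, Gamma_tss = 7/41, Gamma_tst = -54/41, Gamma_ttt = -108/41
X = (0, 3/2), Y = (-1/6, 0) at the point

Answer: (nabla_X Y)^s = 25/82, (nabla_X Y)^t = 27/82


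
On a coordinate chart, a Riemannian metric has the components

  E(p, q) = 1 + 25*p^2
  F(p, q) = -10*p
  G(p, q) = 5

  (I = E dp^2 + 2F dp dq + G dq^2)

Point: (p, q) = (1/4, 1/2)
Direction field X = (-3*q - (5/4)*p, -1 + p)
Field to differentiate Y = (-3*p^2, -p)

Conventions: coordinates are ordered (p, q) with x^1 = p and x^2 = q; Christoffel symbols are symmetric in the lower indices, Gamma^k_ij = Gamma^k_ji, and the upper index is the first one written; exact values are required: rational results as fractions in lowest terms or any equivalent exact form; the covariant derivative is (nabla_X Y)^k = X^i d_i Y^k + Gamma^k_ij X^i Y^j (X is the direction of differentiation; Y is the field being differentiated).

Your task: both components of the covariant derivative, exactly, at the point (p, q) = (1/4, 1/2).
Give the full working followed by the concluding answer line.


E = 41/16, F = -5/2, G = 5 at the point
E_p = 25/2, E_q = 0, F_p = -10, F_q = 0, G_p = 0, G_q = 0
EG - F^2 = 105/16;  g^inv = (16/105) * [[5, 5/2], [5/2, 41/16]]
first-kind symbols [ij,l] = (1/2)(d_i g_jl + d_j g_il - d_l g_ij): [pp,p] = E_p/2 = 25/4, [pp,q] = F_p - E_q/2 = -10, [pq,p] = E_q/2 = 0, [pq,q] = G_p/2 = 0, [qq,p] = F_q - G_p/2 = 0, [qq,q] = G_q/2 = 0
Gamma^p_ij = (G*[ij,p] - F*[ij,q])/(EG - F^2), Gamma^q_ij = (E*[ij,q] - F*[ij,p])/(EG - F^2)
Gamma_ppp = 20/21, Gamma_ppq = 0, Gamma_pqq = 0, Gamma_qpp = -32/21, Gamma_qpq = 0, Gamma_qqq = 0
X = (-29/16, -3/4), Y = (-3/16, -1/4) at the point

Answer: (nabla_X Y)^p = 1363/448, (nabla_X Y)^q = 145/112


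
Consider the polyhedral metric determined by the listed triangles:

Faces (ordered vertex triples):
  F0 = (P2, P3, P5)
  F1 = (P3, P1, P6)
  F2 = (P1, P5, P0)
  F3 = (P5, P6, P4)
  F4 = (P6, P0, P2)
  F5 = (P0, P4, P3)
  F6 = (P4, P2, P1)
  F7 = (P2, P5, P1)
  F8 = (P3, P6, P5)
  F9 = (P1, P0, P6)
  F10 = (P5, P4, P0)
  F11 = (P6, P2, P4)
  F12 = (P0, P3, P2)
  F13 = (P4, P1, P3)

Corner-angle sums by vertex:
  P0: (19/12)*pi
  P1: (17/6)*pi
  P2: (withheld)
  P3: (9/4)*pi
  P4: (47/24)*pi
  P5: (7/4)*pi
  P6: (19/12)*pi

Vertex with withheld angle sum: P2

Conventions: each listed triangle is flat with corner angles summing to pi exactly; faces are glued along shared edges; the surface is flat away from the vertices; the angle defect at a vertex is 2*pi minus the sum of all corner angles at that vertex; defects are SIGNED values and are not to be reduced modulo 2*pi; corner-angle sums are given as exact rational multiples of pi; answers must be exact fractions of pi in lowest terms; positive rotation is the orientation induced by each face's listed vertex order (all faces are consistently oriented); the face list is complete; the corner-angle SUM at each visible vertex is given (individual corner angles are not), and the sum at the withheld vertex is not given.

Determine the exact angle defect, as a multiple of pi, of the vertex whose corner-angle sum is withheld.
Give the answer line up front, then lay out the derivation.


Answer: defect(P2) = -pi/24

V = 7, E = 21, F = 14; chi = V - E + F = 0
Gauss-Bonnet: total defect = 2*pi*chi = 0; visible defects sum to pi/24


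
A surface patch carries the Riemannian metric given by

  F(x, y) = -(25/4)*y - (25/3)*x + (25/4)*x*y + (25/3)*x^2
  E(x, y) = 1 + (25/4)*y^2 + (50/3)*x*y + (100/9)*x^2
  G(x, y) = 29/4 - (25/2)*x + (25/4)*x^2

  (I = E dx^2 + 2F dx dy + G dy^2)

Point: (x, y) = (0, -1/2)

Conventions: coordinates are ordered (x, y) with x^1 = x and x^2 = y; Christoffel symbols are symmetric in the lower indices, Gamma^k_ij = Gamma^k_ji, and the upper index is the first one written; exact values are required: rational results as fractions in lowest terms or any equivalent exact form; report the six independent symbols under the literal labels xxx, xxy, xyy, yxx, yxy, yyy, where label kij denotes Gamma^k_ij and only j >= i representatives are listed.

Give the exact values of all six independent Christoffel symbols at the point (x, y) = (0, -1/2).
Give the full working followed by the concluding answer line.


E = 41/16, F = 25/8, G = 29/4 at the point
E_x = -25/3, E_y = -25/4, F_x = -275/24, F_y = -25/4, G_x = -25/2, G_y = 0
EG - F^2 = 141/16;  g^inv = (16/141) * [[29/4, -25/8], [-25/8, 41/16]]
first-kind symbols [ij,l] = (1/2)(d_i g_jl + d_j g_il - d_l g_ij): [xx,x] = E_x/2 = -25/6, [xx,y] = F_x - E_y/2 = -25/3, [xy,x] = E_y/2 = -25/8, [xy,y] = G_x/2 = -25/4, [yy,x] = F_y - G_x/2 = 0, [yy,y] = G_y/2 = 0
Gamma^x_ij = (G*[ij,x] - F*[ij,y])/(EG - F^2), Gamma^y_ij = (E*[ij,y] - F*[ij,x])/(EG - F^2)

Answer: Gamma_xxx = -200/423, Gamma_xxy = -50/141, Gamma_xyy = 0, Gamma_yxx = -400/423, Gamma_yxy = -100/141, Gamma_yyy = 0


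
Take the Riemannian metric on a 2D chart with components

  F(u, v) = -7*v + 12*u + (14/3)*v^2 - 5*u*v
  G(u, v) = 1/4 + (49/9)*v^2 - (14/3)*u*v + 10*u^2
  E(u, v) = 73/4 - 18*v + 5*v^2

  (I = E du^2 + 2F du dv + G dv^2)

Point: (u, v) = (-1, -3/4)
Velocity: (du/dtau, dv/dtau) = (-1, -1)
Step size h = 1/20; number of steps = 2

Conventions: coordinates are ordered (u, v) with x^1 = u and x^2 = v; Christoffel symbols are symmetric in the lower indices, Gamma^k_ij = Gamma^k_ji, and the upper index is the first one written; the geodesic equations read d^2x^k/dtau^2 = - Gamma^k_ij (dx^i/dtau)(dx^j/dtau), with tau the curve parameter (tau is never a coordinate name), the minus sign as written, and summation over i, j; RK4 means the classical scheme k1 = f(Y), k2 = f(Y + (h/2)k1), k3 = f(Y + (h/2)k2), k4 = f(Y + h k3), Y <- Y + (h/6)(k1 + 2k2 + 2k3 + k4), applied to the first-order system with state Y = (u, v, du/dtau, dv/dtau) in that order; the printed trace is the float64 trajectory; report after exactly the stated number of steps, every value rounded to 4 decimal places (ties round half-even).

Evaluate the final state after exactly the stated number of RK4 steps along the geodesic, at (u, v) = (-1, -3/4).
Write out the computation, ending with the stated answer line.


f(Y) = (du/dtau, dv/dtau, -Gamma^u_ij Y'^i Y'^j, -Gamma^v_ij Y'^i Y'^j) with the Gammas evaluated at the stage position; h = 0.050000; intermediate values shown to 6 dp
step 0: u = -1.0000, v = -0.7500, du/dtau = -1.0000, dv/dtau = -1.0000
step 1:
  k1: at (u, v) = (-1.000000, -0.750000), (du/dtau, dv/dtau) = (-1.000000, -1.000000); Gamma_uuu = 0.809867, Gamma_uuv = -0.685883, Gamma_uvv = -0.076284, Gamma_vuu = 3.554415, Gamma_vuv = -1.391219, Gamma_vvv = -0.239566; k1 = (-1.000000, -1.000000, 0.638185, -0.532412)
  k2: at (u, v) = (-1.025000, -0.775000), (du/dtau, dv/dtau) = (-0.984045, -1.013310); Gamma_uuu = 0.774587, Gamma_uuv = -0.672434, Gamma_uvv = -0.072286, Gamma_vuu = 3.389858, Gamma_vuv = -1.342221, Gamma_vvv = -0.233471; k2 = (-0.984045, -1.013310, 0.665182, -0.366052)
  k3: at (u, v) = (-1.024601, -0.775333), (du/dtau, dv/dtau) = (-0.983370, -1.009151); Gamma_uuu = 0.773659, Gamma_uuv = -0.671760, Gamma_uvv = -0.072620, Gamma_vuu = 3.390567, Gamma_vuv = -1.341341, Gamma_vvv = -0.234057; k3 = (-0.983370, -1.009151, 0.659082, -0.378165)
  k4: at (u, v) = (-1.049169, -0.800458), (du/dtau, dv/dtau) = (-0.967046, -1.018908); Gamma_uuu = 0.740318, Gamma_uuv = -0.658530, Gamma_uvv = -0.069020, Gamma_vuu = 3.239364, Gamma_vuv = -1.295035, Gamma_vvv = -0.228660; k4 = (-0.967046, -1.018908, 0.677067, -0.239916)
  Y <- Y + (h/6)(k1 + 2k2 + 2k3 + k4): u = -1.0492, v = -0.8005, du/dtau = -0.9670, dv/dtau = -1.0188
step 2:
  k1: at (u, v) = (-1.049182, -0.800532), (du/dtau, dv/dtau) = (-0.966969, -1.018840); Gamma_uuu = 0.740186, Gamma_uuv = -0.658454, Gamma_uvv = -0.069040, Gamma_vuu = 3.239145, Gamma_vuv = -1.294883, Gamma_vvv = -0.228695; k1 = (-0.966969, -1.018840, 0.676970, -0.239897)
  k2: at (u, v) = (-1.073357, -0.826003), (du/dtau, dv/dtau) = (-0.950044, -1.024837); Gamma_uuu = 0.708223, Gamma_uuv = -0.645207, Gamma_uvv = -0.065880, Gamma_vuu = 3.099342, Gamma_vuv = -1.250596, Gamma_vvv = -0.224049; k2 = (-0.950044, -1.024837, 0.686362, -0.126837)
  k3: at (u, v) = (-1.072933, -0.826153), (du/dtau, dv/dtau) = (-0.949809, -1.022011); Gamma_uuu = 0.707702, Gamma_uuv = -0.644778, Gamma_uvv = -0.066145, Gamma_vuu = 3.100449, Gamma_vuv = -1.250164, Gamma_vvv = -0.224491; k3 = (-0.949809, -1.022011, 0.682435, -0.135444)
  k4: at (u, v) = (-1.096673, -0.851632), (du/dtau, dv/dtau) = (-0.932847, -1.025612); Gamma_uuu = 0.677609, Gamma_uuv = -0.631896, Gamma_uvv = -0.063294, Gamma_vuu = 2.971650, Gamma_vuv = -1.208417, Gamma_vvv = -0.220334; k4 = (-0.932847, -1.025612, 0.686038, -0.041895)
  Y <- Y + (h/6)(k1 + 2k2 + 2k3 + k4): u = -1.0967, v = -0.8517, du/dtau = -0.9328, dv/dtau = -1.0256

Answer: u = -1.0967, v = -0.8517, du/dtau = -0.9328, dv/dtau = -1.0256


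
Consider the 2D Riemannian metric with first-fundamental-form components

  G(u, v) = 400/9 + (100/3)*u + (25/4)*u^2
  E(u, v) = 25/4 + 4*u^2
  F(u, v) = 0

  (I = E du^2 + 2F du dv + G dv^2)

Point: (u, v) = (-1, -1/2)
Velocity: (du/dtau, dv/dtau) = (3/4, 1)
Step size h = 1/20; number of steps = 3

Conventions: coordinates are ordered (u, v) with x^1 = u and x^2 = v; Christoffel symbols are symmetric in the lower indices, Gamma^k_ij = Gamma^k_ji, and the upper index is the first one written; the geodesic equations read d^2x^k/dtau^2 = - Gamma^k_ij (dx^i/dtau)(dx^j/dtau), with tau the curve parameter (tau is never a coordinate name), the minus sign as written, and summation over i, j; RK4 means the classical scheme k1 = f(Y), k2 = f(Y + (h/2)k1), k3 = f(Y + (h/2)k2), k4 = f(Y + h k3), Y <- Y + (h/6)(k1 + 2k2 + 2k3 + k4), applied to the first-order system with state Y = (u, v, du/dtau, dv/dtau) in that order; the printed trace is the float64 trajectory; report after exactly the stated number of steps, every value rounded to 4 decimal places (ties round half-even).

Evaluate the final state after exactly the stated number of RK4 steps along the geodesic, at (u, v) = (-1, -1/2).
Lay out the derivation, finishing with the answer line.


f(Y) = (du/dtau, dv/dtau, -Gamma^u_ij Y'^i Y'^j, -Gamma^v_ij Y'^i Y'^j) with the Gammas evaluated at the stage position; h = 0.050000; intermediate values shown to 6 dp
step 0: u = -1.0000, v = -0.5000, du/dtau = 0.7500, dv/dtau = 1.0000
step 1:
  k1: at (u, v) = (-1.000000, -0.500000), (du/dtau, dv/dtau) = (0.750000, 1.000000); Gamma_uuu = -0.390244, Gamma_uuv = 0.000000, Gamma_uvv = -1.016260, Gamma_vuu = 0.000000, Gamma_vuv = 0.600000, Gamma_vvv = 0.000000; k1 = (0.750000, 1.000000, 1.235772, -0.900000)
  k2: at (u, v) = (-0.981250, -0.475000), (du/dtau, dv/dtau) = (0.780894, 0.977500); Gamma_uuu = -0.388560, Gamma_uuv = 0.000000, Gamma_uvv = -1.042811, Gamma_vuu = 0.000000, Gamma_vuv = 0.593325, Gamma_vvv = 0.000000; k2 = (0.780894, 0.977500, 1.233354, -0.905799)
  k3: at (u, v) = (-0.980478, -0.475562), (du/dtau, dv/dtau) = (0.780834, 0.977355); Gamma_uuu = -0.388487, Gamma_uuv = 0.000000, Gamma_uvv = -1.043915, Gamma_vuu = 0.000000, Gamma_vuv = 0.593053, Gamma_vvv = 0.000000; k3 = (0.780834, 0.977355, 1.234032, -0.905180)
  k4: at (u, v) = (-0.960958, -0.451132), (du/dtau, dv/dtau) = (0.811702, 0.954741); Gamma_uuu = -0.386557, Gamma_uuv = 0.000000, Gamma_uvv = -1.072097, Gamma_vuu = 0.000000, Gamma_vuv = 0.586267, Gamma_vvv = 0.000000; k4 = (0.811702, 0.954741, 1.231936, -0.908672)
  Y <- Y + (h/6)(k1 + 2k2 + 2k3 + k4): u = -0.9610, v = -0.4511, du/dtau = 0.8117, dv/dtau = 0.9547
step 2:
  k1: at (u, v) = (-0.960957, -0.451130), (du/dtau, dv/dtau) = (0.811687, 0.954745); Gamma_uuu = -0.386557, Gamma_uuv = 0.000000, Gamma_uvv = -1.072099, Gamma_vuu = 0.000000, Gamma_vuv = 0.586266, Gamma_vvv = 0.000000; k1 = (0.811687, 0.954745, 1.231936, -0.908659)
  k2: at (u, v) = (-0.940665, -0.427261), (du/dtau, dv/dtau) = (0.842486, 0.932028); Gamma_uuu = -0.384361, Gamma_uuv = 0.000000, Gamma_uvv = -1.101958, Gamma_vuu = 0.000000, Gamma_vuv = 0.579374, Gamma_vvv = 0.000000; k2 = (0.842486, 0.932028, 1.230058, -0.909872)
  k3: at (u, v) = (-0.939895, -0.427829), (du/dtau, dv/dtau) = (0.842439, 0.931998); Gamma_uuu = -0.384273, Gamma_uuv = 0.000000, Gamma_uvv = -1.103102, Gamma_vuu = 0.000000, Gamma_vuv = 0.579115, Gamma_vvv = 0.000000; k3 = (0.842439, 0.931998, 1.230897, -0.909386)
  k4: at (u, v) = (-0.918835, -0.404530), (du/dtau, dv/dtau) = (0.873232, 0.909275); Gamma_uuu = -0.381773, Gamma_uuv = 0.000000, Gamma_uvv = -1.134716, Gamma_vuu = 0.000000, Gamma_vuv = 0.572138, Gamma_vvv = 0.000000; k4 = (0.873232, 0.909275, 1.229278, -0.908564)
  Y <- Y + (h/6)(k1 + 2k2 + 2k3 + k4): u = -0.9188, v = -0.4045, du/dtau = 0.8732, dv/dtau = 0.9093
step 3:
  k1: at (u, v) = (-0.918834, -0.404529), (du/dtau, dv/dtau) = (0.873213, 0.909280); Gamma_uuu = -0.381773, Gamma_uuv = 0.000000, Gamma_uvv = -1.134718, Gamma_vuu = 0.000000, Gamma_vuv = 0.572137, Gamma_vvv = 0.000000; k1 = (0.873213, 0.909280, 1.229276, -0.908549)
  k2: at (u, v) = (-0.897004, -0.381797), (du/dtau, dv/dtau) = (0.903945, 0.886567); Gamma_uuu = -0.378944, Gamma_uuv = 0.000000, Gamma_uvv = -1.168130, Gamma_vuu = 0.000000, Gamma_vuv = 0.565079, Gamma_vvv = 0.000000; k2 = (0.903945, 0.886567, 1.227792, -0.905718)
  k3: at (u, v) = (-0.896235, -0.382365), (du/dtau, dv/dtau) = (0.903908, 0.886637); Gamma_uuu = -0.378840, Gamma_uuv = 0.000000, Gamma_uvv = -1.169318, Gamma_vuu = 0.000000, Gamma_vuv = 0.564834, Gamma_vvv = 0.000000; k3 = (0.903908, 0.886637, 1.228762, -0.905360)
  k4: at (u, v) = (-0.873639, -0.360197), (du/dtau, dv/dtau) = (0.934651, 0.864012); Gamma_uuu = -0.375638, Gamma_uuv = 0.000000, Gamma_uvv = -1.204606, Gamma_vuu = 0.000000, Gamma_vuv = 0.557716, Gamma_vvv = 0.000000; k4 = (0.934651, 0.864012, 1.227407, -0.900767)
  Y <- Y + (h/6)(k1 + 2k2 + 2k3 + k4): u = -0.8736, v = -0.3602, du/dtau = 0.9346, dv/dtau = 0.8640

Answer: u = -0.8736, v = -0.3602, du/dtau = 0.9346, dv/dtau = 0.8640


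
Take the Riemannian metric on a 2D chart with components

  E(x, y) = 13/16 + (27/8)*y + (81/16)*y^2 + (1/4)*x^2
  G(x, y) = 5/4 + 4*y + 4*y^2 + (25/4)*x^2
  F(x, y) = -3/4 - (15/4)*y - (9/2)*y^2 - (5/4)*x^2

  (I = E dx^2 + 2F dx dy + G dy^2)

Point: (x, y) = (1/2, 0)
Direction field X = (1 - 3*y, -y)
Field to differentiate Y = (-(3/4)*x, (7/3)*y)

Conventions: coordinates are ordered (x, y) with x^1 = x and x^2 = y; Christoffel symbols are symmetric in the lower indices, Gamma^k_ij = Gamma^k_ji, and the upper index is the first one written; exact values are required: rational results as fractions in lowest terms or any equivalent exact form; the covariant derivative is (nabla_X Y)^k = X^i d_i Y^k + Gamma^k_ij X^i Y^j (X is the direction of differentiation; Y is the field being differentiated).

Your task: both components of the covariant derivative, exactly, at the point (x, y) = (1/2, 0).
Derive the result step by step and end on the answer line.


E = 7/8, F = -17/16, G = 45/16 at the point
E_x = 1/4, E_y = 27/8, F_x = -5/4, F_y = -15/4, G_x = 25/4, G_y = 4
EG - F^2 = 341/256;  g^inv = (256/341) * [[45/16, 17/16], [17/16, 7/8]]
first-kind symbols [ij,l] = (1/2)(d_i g_jl + d_j g_il - d_l g_ij): [xx,x] = E_x/2 = 1/8, [xx,y] = F_x - E_y/2 = -47/16, [xy,x] = E_y/2 = 27/16, [xy,y] = G_x/2 = 25/8, [yy,x] = F_y - G_x/2 = -55/8, [yy,y] = G_y/2 = 2
Gamma^x_ij = (G*[ij,x] - F*[ij,y])/(EG - F^2), Gamma^y_ij = (E*[ij,y] - F*[ij,x])/(EG - F^2)
Gamma_xxx = -709/341, Gamma_xxy = 2065/341, Gamma_xyy = -4406/341, Gamma_yxx = -624/341, Gamma_yxy = 1159/341, Gamma_yyy = -1422/341
X = (1, 0), Y = (-3/8, 0) at the point

Answer: (nabla_X Y)^x = 81/2728, (nabla_X Y)^y = 234/341


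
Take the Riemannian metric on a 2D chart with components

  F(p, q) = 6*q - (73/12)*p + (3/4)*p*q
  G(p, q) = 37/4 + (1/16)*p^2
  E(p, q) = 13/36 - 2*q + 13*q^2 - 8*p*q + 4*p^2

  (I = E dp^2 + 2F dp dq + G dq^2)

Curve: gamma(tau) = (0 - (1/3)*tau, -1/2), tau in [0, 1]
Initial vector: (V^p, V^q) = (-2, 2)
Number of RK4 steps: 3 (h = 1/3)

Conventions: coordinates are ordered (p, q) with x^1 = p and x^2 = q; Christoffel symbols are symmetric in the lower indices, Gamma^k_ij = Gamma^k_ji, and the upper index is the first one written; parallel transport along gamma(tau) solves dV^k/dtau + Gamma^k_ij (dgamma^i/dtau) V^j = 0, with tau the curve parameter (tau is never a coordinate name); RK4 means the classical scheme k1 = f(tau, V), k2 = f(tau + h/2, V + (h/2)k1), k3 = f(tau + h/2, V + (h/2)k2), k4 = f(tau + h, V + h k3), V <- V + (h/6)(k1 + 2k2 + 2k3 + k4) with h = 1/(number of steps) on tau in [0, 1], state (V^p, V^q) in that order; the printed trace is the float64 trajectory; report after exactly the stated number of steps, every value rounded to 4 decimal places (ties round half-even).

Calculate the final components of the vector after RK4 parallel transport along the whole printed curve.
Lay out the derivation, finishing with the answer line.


gamma'(tau) = (-1/3, 0); f(tau, V)^k = -Gamma^k_ij(gamma(tau)) gamma'^i(tau) V^j; h = 1/3; intermediate values shown to 6 dp
curve data and Christoffel symbols at the stage parameters:
  tau = 0.000000: gamma = (0.000000, -0.500000), gamma' = (-0.333333, 0.000000); Gamma_ppp = 0.642592, Gamma_ppq = -2.061494, Gamma_pqq = 1.649195, Gamma_qpp = 0.321021, Gamma_qpq = -0.668593, Gamma_qqq = 0.534874
  tau = 0.166667: gamma = (-0.055556, -0.500000), gamma' = (-0.333333, 0.000000); Gamma_ppp = 0.551605, Gamma_ppq = -1.995773, Gamma_pqq = 1.634673, Gamma_qpp = 0.246086, Gamma_qpq = -0.570228, Gamma_qqq = 0.466748
  tau = 0.333333: gamma = (-0.111111, -0.500000), gamma' = (-0.333333, 0.000000); Gamma_ppp = 0.466177, Gamma_ppq = -1.931953, Gamma_pqq = 1.621610, Gamma_qpp = 0.179577, Gamma_qpq = -0.477414, Gamma_qqq = 0.400094
  tau = 0.500000: gamma = (-0.166667, -0.500000), gamma' = (-0.333333, 0.000000); Gamma_ppp = 0.386066, Gamma_ppq = -1.869870, Gamma_pqq = 1.609973, Gamma_qpp = 0.120803, Gamma_qpq = -0.389907, Gamma_qqq = 0.334744
  tau = 0.666667: gamma = (-0.222222, -0.500000), gamma' = (-0.333333, 0.000000); Gamma_ppp = 0.311056, Gamma_ppq = -1.809367, Gamma_pqq = 1.599733, Gamma_qpp = 0.069115, Gamma_qpq = -0.307488, Gamma_qqq = 0.270535
  tau = 0.833333: gamma = (-0.277778, -0.500000), gamma' = (-0.333333, 0.000000); Gamma_ppp = 0.240954, Gamma_ppq = -1.750289, Gamma_pqq = 1.590868, Gamma_qpp = 0.023896, Gamma_qpq = -0.229960, Gamma_qqq = 0.207310
  tau = 1.000000: gamma = (-0.333333, -0.500000), gamma' = (-0.333333, 0.000000); Gamma_ppp = 0.175591, Gamma_ppq = -1.692486, Gamma_pqq = 1.583357, Gamma_qpp = -0.015437, Gamma_qpq = -0.157152, Gamma_qqq = 0.144913
step 0: V^p = -2.0000, V^q = 2.0000
step 1: k1 = (-1.802724, -0.659742), k2 = (-1.680346, -0.547955), k3 = (-1.688990, -0.549823), k4 = (-1.568213, -0.442529); V <- V + (h/6)(k1 + 2k2 + 2k3 + k4): V^p = -2.5616, V^q = 1.8168
step 2: k1 = (-1.568042, -0.442458), k2 = (-1.449709, -0.340217), k3 = (-1.457791, -0.341638), k4 = (-1.343051, -0.244752); V <- V + (h/6)(k1 + 2k2 + 2k3 + k4): V^p = -3.0464, V^q = 1.7028
step 3: k1 = (-1.342895, -0.244719), k2 = (-1.232355, -0.153451), k3 = (-1.239750, -0.154470), k4 = (-1.134129, -0.068702); V <- V + (h/6)(k1 + 2k2 + 2k3 + k4): V^p = -3.4587, V^q = 1.6512

Answer: V^p = -3.4587, V^q = 1.6512


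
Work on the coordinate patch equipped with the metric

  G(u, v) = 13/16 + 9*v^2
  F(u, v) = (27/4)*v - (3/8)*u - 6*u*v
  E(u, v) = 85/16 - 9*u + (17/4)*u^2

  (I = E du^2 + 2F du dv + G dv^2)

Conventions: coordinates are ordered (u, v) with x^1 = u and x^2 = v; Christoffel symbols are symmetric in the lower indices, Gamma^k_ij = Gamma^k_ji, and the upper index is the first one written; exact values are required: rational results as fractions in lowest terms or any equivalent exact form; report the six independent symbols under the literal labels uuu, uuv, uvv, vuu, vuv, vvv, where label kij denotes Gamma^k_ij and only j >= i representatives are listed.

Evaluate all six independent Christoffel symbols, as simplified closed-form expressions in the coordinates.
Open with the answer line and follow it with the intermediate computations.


Answer: Gamma_uuu = (576*u*v^2 - 1152*u*v + 848*u + 648*v - 936)/(576*u^2*v^2 - 1152*u^2*v + 848*u^2 + 1296*u*v - 1872*u + 576*v^2 + 1105), Gamma_uuv = 0, Gamma_uvv = (864*u*v - 1248*u + 1404)/(576*u^2*v^2 - 1152*u^2*v + 848*u^2 + 1296*u*v - 1872*u + 576*v^2 + 1105), Gamma_vuu = (-432*u*v + 432*u - 384*v - 510)/(576*u^2*v^2 - 1152*u^2*v + 848*u^2 + 1296*u*v - 1872*u + 576*v^2 + 1105), Gamma_vuv = 0, Gamma_vvv = (576*u^2*v - 576*u^2 + 648*u + 576*v)/(576*u^2*v^2 - 1152*u^2*v + 848*u^2 + 1296*u*v - 1872*u + 576*v^2 + 1105)

E = 85/16 - 9*u + (17/4)*u^2; F = (27/4)*v - (3/8)*u - 6*u*v; G = 13/16 + 9*v^2
Gamma^k_ij = (1/2) g^{kl} (d_i g_jl + d_j g_il - d_l g_ij), with g^inv = (1/(EG-F^2)) [[G, -F], [-F, E]]
first partials: E_u = -9 + (17/2)*u, E_v = 0, F_u = -3/8 - 6*v, F_v = 27/4 - 6*u, G_u = 0, G_v = 18*v
D = EG - F^2 = 1105/256 - (117/16)*u + (9/4)*v^2 + (81/16)*u*v + (53/16)*u^2 - (9/2)*u^2*v + (9/4)*u^2*v^2
expanded: Gamma^u_uu = (G E_u - 2F F_u + F E_v)/(2D), Gamma^u_uv = (G E_v - F G_u)/(2D), Gamma^u_vv = (2G F_v - G G_u - F G_v)/(2D), Gamma^v_uu = (2E F_u - E E_v - F E_u)/(2D), Gamma^v_uv = (E G_u - F E_v)/(2D), Gamma^v_vv = (E G_v - 2F F_v + F G_u)/(2D); substitute and cancel common factors


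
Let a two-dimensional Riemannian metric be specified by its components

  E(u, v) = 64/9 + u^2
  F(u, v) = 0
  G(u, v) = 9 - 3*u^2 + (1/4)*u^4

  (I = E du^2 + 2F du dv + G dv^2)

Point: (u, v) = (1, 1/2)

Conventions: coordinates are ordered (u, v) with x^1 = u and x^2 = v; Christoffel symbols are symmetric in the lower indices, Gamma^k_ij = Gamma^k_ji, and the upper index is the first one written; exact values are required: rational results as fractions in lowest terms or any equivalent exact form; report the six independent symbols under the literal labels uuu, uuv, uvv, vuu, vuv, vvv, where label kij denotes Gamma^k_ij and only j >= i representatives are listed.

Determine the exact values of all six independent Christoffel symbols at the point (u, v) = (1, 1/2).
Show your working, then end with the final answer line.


E = 73/9, F = 0, G = 25/4 at the point
E_u = 2, E_v = 0, F_u = 0, F_v = 0, G_u = -5, G_v = 0
EG - F^2 = 1825/36;  g^inv = (36/1825) * [[25/4, 0], [0, 73/9]]
first-kind symbols [ij,l] = (1/2)(d_i g_jl + d_j g_il - d_l g_ij): [uu,u] = E_u/2 = 1, [uu,v] = F_u - E_v/2 = 0, [uv,u] = E_v/2 = 0, [uv,v] = G_u/2 = -5/2, [vv,u] = F_v - G_u/2 = 5/2, [vv,v] = G_v/2 = 0
Gamma^u_ij = (G*[ij,u] - F*[ij,v])/(EG - F^2), Gamma^v_ij = (E*[ij,v] - F*[ij,u])/(EG - F^2)

Answer: Gamma_uuu = 9/73, Gamma_uuv = 0, Gamma_uvv = 45/146, Gamma_vuu = 0, Gamma_vuv = -2/5, Gamma_vvv = 0


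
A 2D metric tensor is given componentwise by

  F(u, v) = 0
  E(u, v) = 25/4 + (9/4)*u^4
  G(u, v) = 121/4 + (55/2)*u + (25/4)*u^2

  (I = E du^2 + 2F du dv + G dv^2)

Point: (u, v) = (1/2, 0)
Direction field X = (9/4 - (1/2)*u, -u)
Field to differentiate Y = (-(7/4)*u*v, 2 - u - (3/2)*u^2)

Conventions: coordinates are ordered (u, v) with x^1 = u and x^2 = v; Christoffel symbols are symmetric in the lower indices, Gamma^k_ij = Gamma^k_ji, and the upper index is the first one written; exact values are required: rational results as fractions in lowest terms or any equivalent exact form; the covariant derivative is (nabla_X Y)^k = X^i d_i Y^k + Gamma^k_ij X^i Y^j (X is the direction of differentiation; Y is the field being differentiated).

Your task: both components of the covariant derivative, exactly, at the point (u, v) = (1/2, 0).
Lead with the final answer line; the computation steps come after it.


Answer: (nabla_X Y)^u = 12583/6544, (nabla_X Y)^v = -25/6

E = 409/64, F = 0, G = 729/16 at the point
E_u = 9/8, E_v = 0, F_u = 0, F_v = 0, G_u = 135/4, G_v = 0
EG - F^2 = 298161/1024;  g^inv = (1024/298161) * [[729/16, 0], [0, 409/64]]
first-kind symbols [ij,l] = (1/2)(d_i g_jl + d_j g_il - d_l g_ij): [uu,u] = E_u/2 = 9/16, [uu,v] = F_u - E_v/2 = 0, [uv,u] = E_v/2 = 0, [uv,v] = G_u/2 = 135/8, [vv,u] = F_v - G_u/2 = -135/8, [vv,v] = G_v/2 = 0
Gamma^u_ij = (G*[ij,u] - F*[ij,v])/(EG - F^2), Gamma^v_ij = (E*[ij,v] - F*[ij,u])/(EG - F^2)
Gamma_uuu = 36/409, Gamma_uuv = 0, Gamma_uvv = -1080/409, Gamma_vuu = 0, Gamma_vuv = 10/27, Gamma_vvv = 0
X = (2, -1/2), Y = (0, 9/8) at the point


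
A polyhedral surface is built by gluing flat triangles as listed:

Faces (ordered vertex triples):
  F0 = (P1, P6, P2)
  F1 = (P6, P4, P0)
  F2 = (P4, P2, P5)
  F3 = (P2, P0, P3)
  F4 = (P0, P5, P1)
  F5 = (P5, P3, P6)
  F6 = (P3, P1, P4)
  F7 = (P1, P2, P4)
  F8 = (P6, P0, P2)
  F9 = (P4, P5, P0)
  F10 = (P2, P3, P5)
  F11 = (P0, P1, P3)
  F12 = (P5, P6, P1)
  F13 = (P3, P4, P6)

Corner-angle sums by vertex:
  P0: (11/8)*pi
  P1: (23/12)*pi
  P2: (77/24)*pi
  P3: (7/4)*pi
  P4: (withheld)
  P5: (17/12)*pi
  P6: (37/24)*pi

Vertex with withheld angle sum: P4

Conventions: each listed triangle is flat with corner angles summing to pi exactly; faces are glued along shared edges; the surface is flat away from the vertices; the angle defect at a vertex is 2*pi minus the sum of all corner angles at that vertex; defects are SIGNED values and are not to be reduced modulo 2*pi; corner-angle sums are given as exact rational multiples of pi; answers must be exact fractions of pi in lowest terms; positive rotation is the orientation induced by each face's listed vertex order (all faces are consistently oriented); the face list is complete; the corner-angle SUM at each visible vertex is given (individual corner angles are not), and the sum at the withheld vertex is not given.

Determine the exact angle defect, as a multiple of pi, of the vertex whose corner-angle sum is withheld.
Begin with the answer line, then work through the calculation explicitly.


Answer: defect(P4) = (-19/24)*pi

V = 7, E = 21, F = 14; chi = V - E + F = 0
Gauss-Bonnet: total defect = 2*pi*chi = 0; visible defects sum to (19/24)*pi
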